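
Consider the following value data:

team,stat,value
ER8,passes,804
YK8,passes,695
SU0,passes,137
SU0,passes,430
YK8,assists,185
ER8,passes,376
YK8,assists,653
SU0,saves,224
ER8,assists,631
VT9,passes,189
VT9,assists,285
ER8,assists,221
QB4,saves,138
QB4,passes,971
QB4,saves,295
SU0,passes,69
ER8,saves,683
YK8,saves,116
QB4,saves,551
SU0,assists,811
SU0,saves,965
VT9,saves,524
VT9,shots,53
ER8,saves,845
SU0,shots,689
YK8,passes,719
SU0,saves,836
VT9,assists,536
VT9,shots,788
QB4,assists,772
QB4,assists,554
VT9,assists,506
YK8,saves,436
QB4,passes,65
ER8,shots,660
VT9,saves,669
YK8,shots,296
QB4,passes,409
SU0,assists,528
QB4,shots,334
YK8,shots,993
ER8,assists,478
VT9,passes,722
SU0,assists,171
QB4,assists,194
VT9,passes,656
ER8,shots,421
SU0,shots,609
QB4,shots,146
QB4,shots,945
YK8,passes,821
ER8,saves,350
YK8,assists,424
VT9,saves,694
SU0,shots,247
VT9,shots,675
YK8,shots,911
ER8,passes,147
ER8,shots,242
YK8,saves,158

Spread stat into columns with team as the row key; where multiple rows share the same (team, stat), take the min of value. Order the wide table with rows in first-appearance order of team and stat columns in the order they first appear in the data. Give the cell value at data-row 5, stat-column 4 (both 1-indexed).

With rows in first-appearance order of team, row 5 is team=QB4. stat columns in first-appearance order: passes, assists, saves, shots; column 4 is shots.
Long rows with team=QB4, stat=shots: min(334, 146, 945) = 146.

146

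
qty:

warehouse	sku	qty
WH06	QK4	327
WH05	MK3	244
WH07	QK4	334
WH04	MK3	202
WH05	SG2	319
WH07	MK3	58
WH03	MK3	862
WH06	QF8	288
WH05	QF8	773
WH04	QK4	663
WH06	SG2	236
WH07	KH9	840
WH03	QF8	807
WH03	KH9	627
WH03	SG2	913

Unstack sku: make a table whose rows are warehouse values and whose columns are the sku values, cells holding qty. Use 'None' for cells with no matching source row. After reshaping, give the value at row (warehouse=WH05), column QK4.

No long-format row has warehouse=WH05 and sku=QK4, so the cell is None.

None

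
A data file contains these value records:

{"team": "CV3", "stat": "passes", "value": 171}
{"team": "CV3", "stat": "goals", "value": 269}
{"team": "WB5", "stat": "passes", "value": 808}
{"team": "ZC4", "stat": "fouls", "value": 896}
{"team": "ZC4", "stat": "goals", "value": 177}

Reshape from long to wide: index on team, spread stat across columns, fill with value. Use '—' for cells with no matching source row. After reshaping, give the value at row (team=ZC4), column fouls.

The long row with team=ZC4, stat=fouls has value=896.

896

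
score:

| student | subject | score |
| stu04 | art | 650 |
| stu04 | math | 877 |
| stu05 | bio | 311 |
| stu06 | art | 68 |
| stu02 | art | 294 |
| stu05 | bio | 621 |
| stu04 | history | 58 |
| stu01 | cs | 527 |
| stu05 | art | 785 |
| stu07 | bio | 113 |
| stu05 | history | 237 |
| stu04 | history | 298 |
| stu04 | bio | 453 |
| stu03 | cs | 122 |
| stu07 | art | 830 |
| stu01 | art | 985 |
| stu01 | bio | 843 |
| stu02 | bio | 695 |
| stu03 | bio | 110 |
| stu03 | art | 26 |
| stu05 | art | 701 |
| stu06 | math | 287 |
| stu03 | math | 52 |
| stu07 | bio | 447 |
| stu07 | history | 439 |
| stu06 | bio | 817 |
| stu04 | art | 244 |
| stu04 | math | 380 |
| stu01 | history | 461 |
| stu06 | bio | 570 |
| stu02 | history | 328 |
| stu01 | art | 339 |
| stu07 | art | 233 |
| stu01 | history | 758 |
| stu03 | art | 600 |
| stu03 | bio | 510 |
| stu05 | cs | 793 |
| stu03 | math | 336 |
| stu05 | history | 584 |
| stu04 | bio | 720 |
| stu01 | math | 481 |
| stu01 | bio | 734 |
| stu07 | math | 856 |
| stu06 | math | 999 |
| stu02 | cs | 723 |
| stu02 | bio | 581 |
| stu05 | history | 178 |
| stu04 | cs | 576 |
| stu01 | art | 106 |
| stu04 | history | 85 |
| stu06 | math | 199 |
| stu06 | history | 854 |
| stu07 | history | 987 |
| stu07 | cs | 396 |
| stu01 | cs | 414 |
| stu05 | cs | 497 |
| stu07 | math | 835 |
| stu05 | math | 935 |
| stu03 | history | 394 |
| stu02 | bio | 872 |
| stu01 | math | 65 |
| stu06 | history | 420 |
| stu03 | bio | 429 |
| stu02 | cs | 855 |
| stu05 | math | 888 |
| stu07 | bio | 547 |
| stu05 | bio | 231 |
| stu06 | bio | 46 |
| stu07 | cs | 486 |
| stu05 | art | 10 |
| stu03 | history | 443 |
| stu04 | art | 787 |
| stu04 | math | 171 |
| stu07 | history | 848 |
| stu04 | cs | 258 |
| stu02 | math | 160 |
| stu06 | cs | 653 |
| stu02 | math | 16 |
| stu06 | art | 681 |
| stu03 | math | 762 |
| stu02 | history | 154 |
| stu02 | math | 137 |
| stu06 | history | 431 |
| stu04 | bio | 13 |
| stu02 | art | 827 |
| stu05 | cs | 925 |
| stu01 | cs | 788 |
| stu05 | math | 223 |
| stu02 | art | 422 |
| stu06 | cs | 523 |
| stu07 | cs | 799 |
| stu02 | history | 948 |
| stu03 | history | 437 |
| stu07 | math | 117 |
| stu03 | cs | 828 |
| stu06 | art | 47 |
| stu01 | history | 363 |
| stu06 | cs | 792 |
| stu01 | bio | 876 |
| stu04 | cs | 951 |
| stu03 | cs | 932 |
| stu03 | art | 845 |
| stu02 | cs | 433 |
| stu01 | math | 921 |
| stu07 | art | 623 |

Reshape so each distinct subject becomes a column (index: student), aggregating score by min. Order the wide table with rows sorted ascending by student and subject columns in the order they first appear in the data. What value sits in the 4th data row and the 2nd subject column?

With rows sorted ascending by student, row 4 is student=stu04. subject columns in first-appearance order: art, math, bio, history, cs; column 2 is math.
Long rows with student=stu04, subject=math: min(877, 380, 171) = 171.

171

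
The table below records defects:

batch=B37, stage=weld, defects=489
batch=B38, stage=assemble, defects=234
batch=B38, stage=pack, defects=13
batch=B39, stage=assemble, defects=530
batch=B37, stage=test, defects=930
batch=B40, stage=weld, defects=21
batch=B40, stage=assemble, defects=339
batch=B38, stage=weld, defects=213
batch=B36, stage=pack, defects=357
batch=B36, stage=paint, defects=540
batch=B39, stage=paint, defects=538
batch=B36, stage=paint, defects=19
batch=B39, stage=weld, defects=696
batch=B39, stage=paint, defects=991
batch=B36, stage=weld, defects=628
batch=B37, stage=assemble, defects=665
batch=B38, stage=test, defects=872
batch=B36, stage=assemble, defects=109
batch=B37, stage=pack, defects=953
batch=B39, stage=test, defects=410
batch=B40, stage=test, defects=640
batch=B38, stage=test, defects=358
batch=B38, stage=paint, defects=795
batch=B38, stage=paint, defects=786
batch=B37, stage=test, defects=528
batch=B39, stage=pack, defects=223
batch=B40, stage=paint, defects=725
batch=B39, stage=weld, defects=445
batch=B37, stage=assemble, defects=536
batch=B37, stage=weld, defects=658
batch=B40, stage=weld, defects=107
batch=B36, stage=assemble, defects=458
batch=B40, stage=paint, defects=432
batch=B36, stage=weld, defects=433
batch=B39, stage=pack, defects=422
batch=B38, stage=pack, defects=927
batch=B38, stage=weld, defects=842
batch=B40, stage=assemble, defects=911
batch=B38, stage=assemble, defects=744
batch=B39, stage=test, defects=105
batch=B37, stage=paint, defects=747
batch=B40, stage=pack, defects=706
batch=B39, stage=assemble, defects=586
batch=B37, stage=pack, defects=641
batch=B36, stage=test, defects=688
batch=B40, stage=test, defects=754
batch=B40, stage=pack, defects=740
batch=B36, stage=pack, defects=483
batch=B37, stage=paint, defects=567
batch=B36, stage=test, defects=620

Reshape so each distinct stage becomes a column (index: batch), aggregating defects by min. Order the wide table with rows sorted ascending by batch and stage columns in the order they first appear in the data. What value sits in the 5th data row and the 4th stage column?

640

With rows sorted ascending by batch, row 5 is batch=B40. stage columns in first-appearance order: weld, assemble, pack, test, paint; column 4 is test.
Long rows with batch=B40, stage=test: min(640, 754) = 640.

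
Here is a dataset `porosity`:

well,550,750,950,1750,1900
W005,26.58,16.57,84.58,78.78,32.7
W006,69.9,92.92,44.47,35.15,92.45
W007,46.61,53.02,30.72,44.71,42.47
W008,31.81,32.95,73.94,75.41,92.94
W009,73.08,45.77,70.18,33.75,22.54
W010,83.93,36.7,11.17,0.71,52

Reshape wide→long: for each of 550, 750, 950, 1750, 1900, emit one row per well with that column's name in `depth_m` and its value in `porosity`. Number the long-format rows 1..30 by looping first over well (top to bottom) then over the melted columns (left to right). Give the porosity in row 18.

73.94

30 rows total (6 × 5). Row 18: index ⌊(18-1)/5⌋ = 3 into well → W008; (18-1) mod 5 = 2 into the melted columns → 950.
So row 18 is (W008, 950, 73.94); porosity = 73.94.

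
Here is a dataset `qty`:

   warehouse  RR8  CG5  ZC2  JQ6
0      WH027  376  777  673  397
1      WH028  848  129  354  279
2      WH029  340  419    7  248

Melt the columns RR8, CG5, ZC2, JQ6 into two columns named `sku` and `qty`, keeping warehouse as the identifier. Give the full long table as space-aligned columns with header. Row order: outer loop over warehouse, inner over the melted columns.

warehouse  sku  qty
WH027      RR8  376
WH027      CG5  777
WH027      ZC2  673
WH027      JQ6  397
WH028      RR8  848
WH028      CG5  129
WH028      ZC2  354
WH028      JQ6  279
WH029      RR8  340
WH029      CG5  419
WH029      ZC2  7  
WH029      JQ6  248

Each (warehouse, column) pair becomes one row: 3 × 4 = 12 rows.
For example, (WH027, RR8) → qty=376.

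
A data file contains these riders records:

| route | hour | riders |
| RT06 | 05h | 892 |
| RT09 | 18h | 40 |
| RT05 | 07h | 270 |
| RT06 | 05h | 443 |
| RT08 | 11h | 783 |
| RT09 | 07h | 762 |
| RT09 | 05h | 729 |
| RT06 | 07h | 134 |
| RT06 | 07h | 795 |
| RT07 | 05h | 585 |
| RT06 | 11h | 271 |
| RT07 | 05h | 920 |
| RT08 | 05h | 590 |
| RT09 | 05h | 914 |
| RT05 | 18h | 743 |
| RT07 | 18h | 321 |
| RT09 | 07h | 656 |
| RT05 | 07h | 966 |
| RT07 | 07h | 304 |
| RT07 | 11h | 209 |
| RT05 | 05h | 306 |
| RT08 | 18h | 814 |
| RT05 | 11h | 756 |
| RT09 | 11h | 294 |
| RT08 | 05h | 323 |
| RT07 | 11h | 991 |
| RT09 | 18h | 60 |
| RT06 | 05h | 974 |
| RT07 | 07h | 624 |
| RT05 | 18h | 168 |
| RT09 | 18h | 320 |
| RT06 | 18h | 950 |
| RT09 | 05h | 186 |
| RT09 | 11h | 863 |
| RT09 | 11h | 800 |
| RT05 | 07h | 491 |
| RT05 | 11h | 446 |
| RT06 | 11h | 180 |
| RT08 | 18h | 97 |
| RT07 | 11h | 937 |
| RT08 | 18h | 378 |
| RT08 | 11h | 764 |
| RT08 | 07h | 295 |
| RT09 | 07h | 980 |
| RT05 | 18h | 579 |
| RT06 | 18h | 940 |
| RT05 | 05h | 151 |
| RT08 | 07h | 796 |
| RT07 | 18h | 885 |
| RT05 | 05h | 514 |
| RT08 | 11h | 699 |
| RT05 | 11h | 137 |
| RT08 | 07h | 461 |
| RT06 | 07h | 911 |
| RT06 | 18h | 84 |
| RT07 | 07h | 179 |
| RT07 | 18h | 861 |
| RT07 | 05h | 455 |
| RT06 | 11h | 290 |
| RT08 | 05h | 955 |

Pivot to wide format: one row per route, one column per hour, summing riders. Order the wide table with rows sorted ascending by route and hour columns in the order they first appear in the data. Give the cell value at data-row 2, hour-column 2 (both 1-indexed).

1974

With rows sorted ascending by route, row 2 is route=RT06. hour columns in first-appearance order: 05h, 18h, 07h, 11h; column 2 is 18h.
Long rows with route=RT06, hour=18h: 950 + 940 + 84 = 1974.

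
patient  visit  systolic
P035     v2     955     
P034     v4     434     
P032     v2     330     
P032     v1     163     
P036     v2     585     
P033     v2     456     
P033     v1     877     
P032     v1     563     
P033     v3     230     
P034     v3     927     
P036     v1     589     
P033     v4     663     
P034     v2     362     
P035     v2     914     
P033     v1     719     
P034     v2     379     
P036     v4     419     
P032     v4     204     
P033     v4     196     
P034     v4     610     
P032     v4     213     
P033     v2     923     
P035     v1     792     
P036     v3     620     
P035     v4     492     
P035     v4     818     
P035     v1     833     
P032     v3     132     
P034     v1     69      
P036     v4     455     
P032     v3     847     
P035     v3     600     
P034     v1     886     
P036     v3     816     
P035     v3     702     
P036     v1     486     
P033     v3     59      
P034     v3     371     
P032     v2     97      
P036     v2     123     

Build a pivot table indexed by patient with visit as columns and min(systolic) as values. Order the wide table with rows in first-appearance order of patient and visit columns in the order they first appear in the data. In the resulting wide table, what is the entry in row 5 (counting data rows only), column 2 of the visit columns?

With rows in first-appearance order of patient, row 5 is patient=P033. visit columns in first-appearance order: v2, v4, v1, v3; column 2 is v4.
Long rows with patient=P033, visit=v4: min(663, 196) = 196.

196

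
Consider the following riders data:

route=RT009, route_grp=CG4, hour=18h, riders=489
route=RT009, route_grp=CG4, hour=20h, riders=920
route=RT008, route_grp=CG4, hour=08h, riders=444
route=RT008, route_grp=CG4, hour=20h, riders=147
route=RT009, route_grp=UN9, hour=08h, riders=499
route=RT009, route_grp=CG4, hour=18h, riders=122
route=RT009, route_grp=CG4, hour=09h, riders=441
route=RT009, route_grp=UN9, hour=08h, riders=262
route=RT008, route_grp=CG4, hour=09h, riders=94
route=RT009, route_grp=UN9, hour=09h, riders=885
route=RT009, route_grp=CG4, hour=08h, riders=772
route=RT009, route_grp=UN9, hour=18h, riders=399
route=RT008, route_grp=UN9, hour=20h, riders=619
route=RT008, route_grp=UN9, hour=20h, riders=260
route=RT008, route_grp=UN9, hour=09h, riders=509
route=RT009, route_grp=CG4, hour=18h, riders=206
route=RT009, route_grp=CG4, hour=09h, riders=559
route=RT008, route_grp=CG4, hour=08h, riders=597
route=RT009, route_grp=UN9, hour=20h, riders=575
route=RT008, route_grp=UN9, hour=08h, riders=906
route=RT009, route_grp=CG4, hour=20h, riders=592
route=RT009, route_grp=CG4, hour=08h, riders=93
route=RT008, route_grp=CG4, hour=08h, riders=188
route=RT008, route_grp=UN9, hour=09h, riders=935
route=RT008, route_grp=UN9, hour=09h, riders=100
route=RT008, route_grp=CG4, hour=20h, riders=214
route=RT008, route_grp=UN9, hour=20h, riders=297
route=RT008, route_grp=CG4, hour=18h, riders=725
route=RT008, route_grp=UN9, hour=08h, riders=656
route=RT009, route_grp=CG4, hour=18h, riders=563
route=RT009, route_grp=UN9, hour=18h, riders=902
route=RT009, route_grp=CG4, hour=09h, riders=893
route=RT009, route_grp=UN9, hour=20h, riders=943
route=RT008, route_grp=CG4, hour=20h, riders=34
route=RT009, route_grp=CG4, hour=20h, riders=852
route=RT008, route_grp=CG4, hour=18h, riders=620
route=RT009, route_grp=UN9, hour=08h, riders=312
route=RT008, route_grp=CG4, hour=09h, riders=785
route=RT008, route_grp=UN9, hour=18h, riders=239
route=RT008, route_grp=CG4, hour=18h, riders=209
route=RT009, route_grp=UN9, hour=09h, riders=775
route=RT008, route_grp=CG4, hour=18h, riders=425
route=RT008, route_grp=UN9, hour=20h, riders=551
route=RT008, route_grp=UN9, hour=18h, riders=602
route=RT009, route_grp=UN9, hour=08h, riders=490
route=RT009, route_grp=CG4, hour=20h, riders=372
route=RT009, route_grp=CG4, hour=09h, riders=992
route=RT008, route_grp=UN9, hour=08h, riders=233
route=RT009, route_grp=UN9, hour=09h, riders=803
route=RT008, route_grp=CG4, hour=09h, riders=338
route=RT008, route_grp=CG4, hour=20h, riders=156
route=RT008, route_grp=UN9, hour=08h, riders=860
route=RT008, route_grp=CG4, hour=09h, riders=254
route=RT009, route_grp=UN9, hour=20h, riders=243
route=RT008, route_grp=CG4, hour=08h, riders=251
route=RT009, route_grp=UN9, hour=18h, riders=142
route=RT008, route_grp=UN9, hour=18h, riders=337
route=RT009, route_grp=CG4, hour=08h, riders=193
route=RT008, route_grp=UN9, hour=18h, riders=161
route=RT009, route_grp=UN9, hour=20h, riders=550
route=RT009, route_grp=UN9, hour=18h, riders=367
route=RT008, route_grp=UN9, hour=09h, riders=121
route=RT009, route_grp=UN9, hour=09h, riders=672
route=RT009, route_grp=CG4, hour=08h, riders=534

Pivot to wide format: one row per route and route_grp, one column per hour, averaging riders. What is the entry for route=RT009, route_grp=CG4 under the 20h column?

Rows with route=RT009, route_grp=CG4 and hour=20h: riders values are 920, 592, 852, 372.
(920 + 592 + 852 + 372) / 4 = 684.

684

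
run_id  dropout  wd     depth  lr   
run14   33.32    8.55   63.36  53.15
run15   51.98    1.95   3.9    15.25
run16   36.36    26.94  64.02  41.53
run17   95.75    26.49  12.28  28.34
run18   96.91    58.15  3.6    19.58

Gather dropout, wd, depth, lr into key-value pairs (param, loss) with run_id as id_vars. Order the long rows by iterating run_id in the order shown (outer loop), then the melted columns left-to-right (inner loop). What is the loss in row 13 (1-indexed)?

20 rows total (5 × 4). Row 13: index ⌊(13-1)/4⌋ = 3 into run_id → run17; (13-1) mod 4 = 0 into the melted columns → dropout.
So row 13 is (run17, dropout, 95.75); loss = 95.75.

95.75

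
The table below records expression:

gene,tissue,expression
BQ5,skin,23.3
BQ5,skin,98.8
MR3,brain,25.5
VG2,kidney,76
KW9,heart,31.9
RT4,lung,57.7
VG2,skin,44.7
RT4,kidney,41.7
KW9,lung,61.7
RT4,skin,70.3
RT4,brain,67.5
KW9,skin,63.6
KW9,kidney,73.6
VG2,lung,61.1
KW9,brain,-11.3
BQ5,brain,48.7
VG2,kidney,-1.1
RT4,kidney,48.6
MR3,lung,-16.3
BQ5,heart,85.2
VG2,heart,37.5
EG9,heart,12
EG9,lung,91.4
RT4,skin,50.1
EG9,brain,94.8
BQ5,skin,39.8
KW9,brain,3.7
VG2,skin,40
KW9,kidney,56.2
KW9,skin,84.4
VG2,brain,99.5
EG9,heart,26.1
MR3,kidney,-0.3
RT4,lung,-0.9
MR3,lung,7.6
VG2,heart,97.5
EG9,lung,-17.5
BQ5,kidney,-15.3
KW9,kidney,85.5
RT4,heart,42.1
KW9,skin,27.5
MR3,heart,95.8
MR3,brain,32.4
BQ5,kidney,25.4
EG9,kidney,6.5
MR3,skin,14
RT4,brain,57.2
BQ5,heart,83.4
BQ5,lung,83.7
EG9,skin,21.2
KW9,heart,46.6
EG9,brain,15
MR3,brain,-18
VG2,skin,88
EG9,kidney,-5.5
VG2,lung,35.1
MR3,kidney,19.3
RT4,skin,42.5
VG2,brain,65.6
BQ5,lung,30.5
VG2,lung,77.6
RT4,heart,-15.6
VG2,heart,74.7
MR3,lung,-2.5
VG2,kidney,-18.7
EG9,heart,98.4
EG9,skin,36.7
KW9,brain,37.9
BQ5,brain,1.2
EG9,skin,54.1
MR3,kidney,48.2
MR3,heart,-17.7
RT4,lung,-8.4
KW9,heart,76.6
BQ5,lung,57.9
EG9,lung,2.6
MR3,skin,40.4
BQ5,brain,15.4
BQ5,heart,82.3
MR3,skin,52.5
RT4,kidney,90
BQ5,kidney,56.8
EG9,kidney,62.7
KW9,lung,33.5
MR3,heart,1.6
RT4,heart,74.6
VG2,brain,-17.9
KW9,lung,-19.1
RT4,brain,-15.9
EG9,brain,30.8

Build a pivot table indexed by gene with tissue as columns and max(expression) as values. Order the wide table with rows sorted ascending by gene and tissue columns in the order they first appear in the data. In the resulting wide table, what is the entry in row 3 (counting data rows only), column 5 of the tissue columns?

With rows sorted ascending by gene, row 3 is gene=KW9. tissue columns in first-appearance order: skin, brain, kidney, heart, lung; column 5 is lung.
Long rows with gene=KW9, tissue=lung: max(61.7, 33.5, -19.1) = 61.7.

61.7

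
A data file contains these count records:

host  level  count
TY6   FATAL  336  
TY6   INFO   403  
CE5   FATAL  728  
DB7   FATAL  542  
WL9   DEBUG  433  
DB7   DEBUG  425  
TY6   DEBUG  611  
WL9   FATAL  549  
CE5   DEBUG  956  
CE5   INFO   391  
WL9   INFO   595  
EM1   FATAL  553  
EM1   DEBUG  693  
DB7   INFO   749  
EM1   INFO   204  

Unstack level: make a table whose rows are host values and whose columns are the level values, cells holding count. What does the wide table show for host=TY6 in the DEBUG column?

Wide layout: rows indexed by host, columns are the 3 distinct level values (FATAL, INFO, DEBUG).
Cell (host=TY6, level=DEBUG) draws from the long row where host=TY6 and level=DEBUG, which has count=611.

611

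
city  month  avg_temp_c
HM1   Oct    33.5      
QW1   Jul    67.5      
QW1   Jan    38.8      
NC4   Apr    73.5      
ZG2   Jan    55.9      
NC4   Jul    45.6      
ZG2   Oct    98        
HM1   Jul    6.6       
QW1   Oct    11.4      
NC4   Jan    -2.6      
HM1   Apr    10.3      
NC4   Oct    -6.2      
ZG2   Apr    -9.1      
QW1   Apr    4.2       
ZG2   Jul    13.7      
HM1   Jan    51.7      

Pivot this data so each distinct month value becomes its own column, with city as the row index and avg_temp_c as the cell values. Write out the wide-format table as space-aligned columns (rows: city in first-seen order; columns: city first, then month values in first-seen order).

Columns: city plus the 4 distinct month values (Oct, Jul, Jan, Apr).
For example, row HM1 column Oct takes avg_temp_c=33.5 from the long row (HM1, Oct).

city  Oct   Jul   Jan   Apr 
HM1   33.5  6.6   51.7  10.3
QW1   11.4  67.5  38.8  4.2 
NC4   -6.2  45.6  -2.6  73.5
ZG2   98    13.7  55.9  -9.1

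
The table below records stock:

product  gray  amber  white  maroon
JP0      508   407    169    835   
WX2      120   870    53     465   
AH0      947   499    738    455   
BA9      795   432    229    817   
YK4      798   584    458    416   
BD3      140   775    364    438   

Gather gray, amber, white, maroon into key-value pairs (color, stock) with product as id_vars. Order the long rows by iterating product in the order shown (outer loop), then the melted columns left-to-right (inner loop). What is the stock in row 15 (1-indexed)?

24 rows total (6 × 4). Row 15: index ⌊(15-1)/4⌋ = 3 into product → BA9; (15-1) mod 4 = 2 into the melted columns → white.
So row 15 is (BA9, white, 229); stock = 229.

229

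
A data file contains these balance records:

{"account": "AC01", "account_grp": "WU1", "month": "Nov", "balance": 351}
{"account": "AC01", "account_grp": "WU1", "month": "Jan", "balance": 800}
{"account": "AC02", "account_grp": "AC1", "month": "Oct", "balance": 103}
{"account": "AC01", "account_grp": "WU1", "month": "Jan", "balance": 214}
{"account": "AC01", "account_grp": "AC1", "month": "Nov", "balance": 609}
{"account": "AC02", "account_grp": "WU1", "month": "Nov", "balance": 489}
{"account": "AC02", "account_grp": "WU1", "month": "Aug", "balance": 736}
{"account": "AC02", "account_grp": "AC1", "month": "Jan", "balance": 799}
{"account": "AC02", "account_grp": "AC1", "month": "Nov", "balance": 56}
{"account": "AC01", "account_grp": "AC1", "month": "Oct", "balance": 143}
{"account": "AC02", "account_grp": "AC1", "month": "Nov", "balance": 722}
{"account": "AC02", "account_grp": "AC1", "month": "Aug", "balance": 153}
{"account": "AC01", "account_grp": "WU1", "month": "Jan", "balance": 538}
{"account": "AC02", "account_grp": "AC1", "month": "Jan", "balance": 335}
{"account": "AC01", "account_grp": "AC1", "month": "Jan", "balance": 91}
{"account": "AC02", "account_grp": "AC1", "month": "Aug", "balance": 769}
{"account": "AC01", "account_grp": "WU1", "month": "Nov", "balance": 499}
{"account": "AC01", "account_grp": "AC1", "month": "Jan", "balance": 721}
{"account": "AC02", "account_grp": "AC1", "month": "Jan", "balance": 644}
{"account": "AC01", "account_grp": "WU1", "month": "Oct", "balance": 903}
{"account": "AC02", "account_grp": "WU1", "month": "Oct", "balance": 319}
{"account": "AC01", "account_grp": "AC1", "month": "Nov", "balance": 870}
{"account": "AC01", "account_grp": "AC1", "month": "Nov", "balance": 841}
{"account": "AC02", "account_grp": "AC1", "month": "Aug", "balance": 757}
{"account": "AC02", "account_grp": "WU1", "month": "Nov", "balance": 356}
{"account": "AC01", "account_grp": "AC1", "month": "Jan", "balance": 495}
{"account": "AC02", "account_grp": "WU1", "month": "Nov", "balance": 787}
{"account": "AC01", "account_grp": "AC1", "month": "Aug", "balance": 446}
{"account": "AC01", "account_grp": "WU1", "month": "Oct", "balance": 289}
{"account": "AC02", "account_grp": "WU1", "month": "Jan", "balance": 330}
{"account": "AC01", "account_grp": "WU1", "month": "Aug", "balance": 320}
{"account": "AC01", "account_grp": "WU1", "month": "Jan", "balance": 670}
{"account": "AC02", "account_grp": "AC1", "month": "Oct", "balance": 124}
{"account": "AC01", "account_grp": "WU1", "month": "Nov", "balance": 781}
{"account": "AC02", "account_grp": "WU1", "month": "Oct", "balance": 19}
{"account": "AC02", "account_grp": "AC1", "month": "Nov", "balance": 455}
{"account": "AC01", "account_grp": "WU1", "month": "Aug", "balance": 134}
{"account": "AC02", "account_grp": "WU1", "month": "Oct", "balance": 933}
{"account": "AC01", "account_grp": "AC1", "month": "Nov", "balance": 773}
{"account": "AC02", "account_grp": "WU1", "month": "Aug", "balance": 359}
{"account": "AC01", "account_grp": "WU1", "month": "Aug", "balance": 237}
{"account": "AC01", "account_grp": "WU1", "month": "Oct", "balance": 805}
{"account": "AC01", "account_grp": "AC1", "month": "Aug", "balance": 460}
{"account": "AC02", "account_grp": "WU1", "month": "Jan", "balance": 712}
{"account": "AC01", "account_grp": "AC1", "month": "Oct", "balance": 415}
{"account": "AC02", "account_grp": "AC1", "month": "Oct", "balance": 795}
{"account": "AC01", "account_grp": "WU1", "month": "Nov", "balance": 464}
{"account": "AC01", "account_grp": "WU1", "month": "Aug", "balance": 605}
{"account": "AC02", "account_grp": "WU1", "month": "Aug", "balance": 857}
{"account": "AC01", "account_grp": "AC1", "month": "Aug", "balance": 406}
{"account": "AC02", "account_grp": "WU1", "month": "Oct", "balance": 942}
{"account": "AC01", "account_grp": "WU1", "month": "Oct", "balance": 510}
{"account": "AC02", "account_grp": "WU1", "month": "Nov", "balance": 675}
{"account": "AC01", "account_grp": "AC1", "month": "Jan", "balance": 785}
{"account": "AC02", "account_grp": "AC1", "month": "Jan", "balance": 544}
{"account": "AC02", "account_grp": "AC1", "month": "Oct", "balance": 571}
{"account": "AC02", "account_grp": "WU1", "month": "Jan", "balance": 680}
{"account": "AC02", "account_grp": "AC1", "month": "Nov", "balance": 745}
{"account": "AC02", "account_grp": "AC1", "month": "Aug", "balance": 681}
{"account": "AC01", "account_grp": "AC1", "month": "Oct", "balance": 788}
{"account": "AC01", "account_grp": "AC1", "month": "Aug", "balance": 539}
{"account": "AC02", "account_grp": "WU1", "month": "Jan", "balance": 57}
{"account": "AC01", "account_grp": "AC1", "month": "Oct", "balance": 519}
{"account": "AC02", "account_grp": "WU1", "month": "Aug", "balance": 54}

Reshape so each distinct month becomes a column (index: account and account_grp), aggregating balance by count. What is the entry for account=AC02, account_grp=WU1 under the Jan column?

Rows with account=AC02, account_grp=WU1 and month=Jan: balance values are 330, 712, 680, 57.
4 rows match — count = 4.

4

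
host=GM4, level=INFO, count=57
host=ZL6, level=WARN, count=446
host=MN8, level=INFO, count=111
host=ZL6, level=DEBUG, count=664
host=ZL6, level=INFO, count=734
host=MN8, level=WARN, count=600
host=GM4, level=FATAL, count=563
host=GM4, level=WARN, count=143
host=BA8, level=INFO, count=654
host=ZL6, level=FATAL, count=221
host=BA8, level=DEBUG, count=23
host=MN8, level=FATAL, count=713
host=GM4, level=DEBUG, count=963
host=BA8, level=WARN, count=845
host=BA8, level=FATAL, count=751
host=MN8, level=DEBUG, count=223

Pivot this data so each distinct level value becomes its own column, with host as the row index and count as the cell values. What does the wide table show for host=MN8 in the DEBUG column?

223

Wide layout: rows indexed by host, columns are the 4 distinct level values (INFO, WARN, DEBUG, FATAL).
Cell (host=MN8, level=DEBUG) draws from the long row where host=MN8 and level=DEBUG, which has count=223.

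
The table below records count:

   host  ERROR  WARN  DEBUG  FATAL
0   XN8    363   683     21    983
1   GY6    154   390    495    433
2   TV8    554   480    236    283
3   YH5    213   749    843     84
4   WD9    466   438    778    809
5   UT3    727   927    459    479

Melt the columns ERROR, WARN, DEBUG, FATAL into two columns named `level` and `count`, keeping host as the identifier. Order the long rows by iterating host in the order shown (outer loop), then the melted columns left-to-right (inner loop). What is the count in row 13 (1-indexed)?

24 rows total (6 × 4). Row 13: index ⌊(13-1)/4⌋ = 3 into host → YH5; (13-1) mod 4 = 0 into the melted columns → ERROR.
So row 13 is (YH5, ERROR, 213); count = 213.

213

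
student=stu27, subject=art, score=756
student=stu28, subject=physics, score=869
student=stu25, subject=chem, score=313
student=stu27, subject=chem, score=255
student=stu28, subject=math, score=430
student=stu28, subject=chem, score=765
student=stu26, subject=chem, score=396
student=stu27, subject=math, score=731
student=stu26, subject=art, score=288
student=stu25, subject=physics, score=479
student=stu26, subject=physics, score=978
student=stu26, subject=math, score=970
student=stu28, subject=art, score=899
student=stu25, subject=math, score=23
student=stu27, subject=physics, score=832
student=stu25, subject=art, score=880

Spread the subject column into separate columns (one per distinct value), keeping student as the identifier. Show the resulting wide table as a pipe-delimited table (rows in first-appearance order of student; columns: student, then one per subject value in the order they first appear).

| student | art | physics | chem | math |
| stu27 | 756 | 832 | 255 | 731 |
| stu28 | 899 | 869 | 765 | 430 |
| stu25 | 880 | 479 | 313 | 23 |
| stu26 | 288 | 978 | 396 | 970 |

Columns: student plus the 4 distinct subject values (art, physics, chem, math).
For example, row stu27 column art takes score=756 from the long row (stu27, art).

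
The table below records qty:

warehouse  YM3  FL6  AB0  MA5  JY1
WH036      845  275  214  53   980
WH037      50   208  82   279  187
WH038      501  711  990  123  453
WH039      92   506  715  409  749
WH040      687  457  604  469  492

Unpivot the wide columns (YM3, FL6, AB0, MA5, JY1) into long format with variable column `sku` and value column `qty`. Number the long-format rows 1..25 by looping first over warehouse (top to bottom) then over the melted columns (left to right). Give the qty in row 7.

208

25 rows total (5 × 5). Row 7: index ⌊(7-1)/5⌋ = 1 into warehouse → WH037; (7-1) mod 5 = 1 into the melted columns → FL6.
So row 7 is (WH037, FL6, 208); qty = 208.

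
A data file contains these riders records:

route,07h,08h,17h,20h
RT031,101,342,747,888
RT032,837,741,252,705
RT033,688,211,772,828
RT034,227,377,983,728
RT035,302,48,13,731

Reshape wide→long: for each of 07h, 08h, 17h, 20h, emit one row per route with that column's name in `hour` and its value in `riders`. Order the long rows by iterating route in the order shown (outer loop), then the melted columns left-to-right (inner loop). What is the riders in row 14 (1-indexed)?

20 rows total (5 × 4). Row 14: index ⌊(14-1)/4⌋ = 3 into route → RT034; (14-1) mod 4 = 1 into the melted columns → 08h.
So row 14 is (RT034, 08h, 377); riders = 377.

377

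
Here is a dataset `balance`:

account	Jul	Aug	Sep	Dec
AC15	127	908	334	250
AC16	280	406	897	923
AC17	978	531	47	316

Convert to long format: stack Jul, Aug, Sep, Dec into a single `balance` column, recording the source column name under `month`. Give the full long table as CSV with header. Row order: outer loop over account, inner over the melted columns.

Each (account, column) pair becomes one row: 3 × 4 = 12 rows.
For example, (AC15, Jul) → balance=127.

account,month,balance
AC15,Jul,127
AC15,Aug,908
AC15,Sep,334
AC15,Dec,250
AC16,Jul,280
AC16,Aug,406
AC16,Sep,897
AC16,Dec,923
AC17,Jul,978
AC17,Aug,531
AC17,Sep,47
AC17,Dec,316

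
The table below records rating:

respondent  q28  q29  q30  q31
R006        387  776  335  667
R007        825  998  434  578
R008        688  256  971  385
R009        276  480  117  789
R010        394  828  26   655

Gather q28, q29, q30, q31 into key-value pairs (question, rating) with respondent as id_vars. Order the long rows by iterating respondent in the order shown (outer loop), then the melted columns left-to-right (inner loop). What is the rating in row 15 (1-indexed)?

20 rows total (5 × 4). Row 15: index ⌊(15-1)/4⌋ = 3 into respondent → R009; (15-1) mod 4 = 2 into the melted columns → q30.
So row 15 is (R009, q30, 117); rating = 117.

117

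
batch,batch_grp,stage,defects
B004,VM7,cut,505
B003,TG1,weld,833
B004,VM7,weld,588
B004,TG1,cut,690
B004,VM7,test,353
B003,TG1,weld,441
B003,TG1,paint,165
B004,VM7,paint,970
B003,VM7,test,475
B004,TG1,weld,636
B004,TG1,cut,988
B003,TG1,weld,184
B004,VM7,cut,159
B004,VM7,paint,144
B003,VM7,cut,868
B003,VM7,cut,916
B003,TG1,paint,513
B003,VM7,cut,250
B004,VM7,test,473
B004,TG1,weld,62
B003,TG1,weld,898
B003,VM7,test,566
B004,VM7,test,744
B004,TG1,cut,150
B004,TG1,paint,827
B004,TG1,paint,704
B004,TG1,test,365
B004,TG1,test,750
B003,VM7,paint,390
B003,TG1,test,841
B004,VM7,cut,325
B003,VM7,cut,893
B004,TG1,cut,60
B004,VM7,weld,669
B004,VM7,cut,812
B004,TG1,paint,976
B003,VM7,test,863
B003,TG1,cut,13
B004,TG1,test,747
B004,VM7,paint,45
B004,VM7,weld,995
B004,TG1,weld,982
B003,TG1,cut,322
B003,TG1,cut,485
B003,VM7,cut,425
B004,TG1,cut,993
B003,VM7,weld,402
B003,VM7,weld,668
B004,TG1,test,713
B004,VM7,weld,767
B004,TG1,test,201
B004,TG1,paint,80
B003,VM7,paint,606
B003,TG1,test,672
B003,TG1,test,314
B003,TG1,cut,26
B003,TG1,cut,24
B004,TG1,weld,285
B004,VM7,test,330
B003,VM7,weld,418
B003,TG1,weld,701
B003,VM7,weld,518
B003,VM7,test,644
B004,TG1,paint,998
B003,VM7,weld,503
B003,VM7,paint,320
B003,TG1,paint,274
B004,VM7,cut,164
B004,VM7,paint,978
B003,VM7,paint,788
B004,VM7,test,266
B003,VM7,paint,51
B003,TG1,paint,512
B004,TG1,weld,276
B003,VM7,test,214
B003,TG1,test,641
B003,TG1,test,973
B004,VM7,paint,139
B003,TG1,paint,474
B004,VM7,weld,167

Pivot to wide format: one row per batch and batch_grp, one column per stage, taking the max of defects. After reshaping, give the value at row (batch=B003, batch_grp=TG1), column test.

Rows with batch=B003, batch_grp=TG1 and stage=test: defects values are 841, 672, 314, 641, 973.
max(841, 672, 314, 641, 973) = 973.

973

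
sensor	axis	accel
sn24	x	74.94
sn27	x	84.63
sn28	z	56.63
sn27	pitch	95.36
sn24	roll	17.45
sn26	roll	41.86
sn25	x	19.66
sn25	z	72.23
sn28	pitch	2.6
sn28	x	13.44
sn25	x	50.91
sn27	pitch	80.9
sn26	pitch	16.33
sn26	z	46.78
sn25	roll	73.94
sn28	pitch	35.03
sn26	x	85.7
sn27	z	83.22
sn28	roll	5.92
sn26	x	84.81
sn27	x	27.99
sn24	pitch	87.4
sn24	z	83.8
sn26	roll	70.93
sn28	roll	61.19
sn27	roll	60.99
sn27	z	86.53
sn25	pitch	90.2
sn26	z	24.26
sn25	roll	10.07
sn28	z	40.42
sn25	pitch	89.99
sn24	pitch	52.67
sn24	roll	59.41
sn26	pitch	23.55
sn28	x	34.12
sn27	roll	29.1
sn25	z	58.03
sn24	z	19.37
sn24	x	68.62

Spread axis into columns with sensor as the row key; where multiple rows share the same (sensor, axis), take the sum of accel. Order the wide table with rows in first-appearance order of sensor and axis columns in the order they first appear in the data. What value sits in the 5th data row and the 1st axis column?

With rows in first-appearance order of sensor, row 5 is sensor=sn25. axis columns in first-appearance order: x, z, pitch, roll; column 1 is x.
Long rows with sensor=sn25, axis=x: 19.66 + 50.91 = 70.57.

70.57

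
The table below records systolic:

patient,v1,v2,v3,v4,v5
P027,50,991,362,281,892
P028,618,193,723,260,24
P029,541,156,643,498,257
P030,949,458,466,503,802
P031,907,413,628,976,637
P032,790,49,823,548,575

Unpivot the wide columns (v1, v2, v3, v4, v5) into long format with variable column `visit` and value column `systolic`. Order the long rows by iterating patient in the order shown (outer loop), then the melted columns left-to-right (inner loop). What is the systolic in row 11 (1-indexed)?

30 rows total (6 × 5). Row 11: index ⌊(11-1)/5⌋ = 2 into patient → P029; (11-1) mod 5 = 0 into the melted columns → v1.
So row 11 is (P029, v1, 541); systolic = 541.

541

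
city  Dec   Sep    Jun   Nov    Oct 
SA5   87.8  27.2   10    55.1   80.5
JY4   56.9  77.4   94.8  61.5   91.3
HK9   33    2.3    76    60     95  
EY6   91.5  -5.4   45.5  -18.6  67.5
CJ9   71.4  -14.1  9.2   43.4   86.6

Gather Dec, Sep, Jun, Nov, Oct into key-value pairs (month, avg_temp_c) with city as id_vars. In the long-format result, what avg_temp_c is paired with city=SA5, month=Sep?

Unpivoting turns each (city, wide-column) pair into one long row.
The wide cell at row SA5, column Sep holds 27.2, so the long row (SA5, Sep) has avg_temp_c=27.2.

27.2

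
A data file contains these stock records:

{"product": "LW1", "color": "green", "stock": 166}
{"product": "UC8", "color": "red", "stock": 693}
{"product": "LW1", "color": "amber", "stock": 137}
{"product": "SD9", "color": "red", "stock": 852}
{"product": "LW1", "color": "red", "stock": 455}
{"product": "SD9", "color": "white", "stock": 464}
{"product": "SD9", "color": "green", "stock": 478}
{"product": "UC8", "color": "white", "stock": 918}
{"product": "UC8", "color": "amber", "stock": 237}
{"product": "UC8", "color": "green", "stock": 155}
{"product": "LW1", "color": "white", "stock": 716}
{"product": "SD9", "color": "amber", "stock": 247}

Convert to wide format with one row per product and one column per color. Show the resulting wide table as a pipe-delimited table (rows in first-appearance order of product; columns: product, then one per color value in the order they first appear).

Columns: product plus the 4 distinct color values (green, red, amber, white).
For example, row LW1 column green takes stock=166 from the long row (LW1, green).

| product | green | red | amber | white |
| LW1 | 166 | 455 | 137 | 716 |
| UC8 | 155 | 693 | 237 | 918 |
| SD9 | 478 | 852 | 247 | 464 |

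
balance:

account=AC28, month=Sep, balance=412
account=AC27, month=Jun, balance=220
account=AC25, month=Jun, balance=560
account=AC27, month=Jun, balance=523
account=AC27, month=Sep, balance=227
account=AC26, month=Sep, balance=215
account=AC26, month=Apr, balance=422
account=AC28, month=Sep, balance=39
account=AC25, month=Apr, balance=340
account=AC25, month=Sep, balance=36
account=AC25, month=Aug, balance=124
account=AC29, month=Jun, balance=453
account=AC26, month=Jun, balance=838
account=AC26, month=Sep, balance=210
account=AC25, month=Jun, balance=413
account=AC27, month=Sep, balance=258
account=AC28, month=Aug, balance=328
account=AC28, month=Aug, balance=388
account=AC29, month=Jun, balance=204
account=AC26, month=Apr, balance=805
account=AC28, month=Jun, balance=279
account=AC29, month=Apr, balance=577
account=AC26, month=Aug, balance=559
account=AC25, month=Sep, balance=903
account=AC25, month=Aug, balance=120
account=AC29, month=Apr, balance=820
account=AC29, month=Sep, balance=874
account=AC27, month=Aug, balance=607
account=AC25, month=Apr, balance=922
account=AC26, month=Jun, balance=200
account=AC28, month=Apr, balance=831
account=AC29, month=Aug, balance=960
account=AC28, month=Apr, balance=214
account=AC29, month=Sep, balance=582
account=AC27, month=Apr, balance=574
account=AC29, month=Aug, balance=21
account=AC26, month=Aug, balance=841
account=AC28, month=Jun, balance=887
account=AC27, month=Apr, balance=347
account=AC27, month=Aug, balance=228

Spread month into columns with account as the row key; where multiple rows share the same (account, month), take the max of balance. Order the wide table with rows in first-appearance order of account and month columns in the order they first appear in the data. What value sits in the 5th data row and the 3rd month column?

820

With rows in first-appearance order of account, row 5 is account=AC29. month columns in first-appearance order: Sep, Jun, Apr, Aug; column 3 is Apr.
Long rows with account=AC29, month=Apr: max(577, 820) = 820.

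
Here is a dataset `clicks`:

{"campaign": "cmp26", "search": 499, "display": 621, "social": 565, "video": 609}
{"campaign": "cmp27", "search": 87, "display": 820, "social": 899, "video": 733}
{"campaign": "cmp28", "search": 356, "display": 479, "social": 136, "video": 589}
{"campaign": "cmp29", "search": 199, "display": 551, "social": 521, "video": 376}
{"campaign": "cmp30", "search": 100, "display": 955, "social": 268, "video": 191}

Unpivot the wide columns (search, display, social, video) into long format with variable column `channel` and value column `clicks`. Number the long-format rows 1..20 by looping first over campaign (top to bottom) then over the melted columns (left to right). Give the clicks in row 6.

20 rows total (5 × 4). Row 6: index ⌊(6-1)/4⌋ = 1 into campaign → cmp27; (6-1) mod 4 = 1 into the melted columns → display.
So row 6 is (cmp27, display, 820); clicks = 820.

820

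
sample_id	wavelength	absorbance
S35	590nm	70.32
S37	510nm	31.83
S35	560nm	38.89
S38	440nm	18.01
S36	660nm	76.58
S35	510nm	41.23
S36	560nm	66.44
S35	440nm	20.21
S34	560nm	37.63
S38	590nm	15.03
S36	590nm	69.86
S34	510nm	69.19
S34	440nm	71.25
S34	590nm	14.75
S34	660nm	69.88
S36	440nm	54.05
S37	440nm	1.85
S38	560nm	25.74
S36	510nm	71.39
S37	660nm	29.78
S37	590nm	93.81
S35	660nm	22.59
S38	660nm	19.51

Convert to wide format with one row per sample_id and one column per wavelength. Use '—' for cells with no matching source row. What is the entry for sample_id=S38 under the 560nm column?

The long row with sample_id=S38, wavelength=560nm has absorbance=25.74.

25.74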